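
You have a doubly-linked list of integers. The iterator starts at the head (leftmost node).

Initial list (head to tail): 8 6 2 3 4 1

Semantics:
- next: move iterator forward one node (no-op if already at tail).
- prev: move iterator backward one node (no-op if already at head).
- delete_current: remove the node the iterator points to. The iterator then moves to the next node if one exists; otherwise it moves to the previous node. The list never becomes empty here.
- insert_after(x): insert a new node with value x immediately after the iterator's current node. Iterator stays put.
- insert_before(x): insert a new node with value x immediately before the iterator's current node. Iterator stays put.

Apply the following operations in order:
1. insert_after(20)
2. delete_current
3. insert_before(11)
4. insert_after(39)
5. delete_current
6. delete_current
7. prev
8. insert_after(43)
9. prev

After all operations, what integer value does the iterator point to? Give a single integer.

After 1 (insert_after(20)): list=[8, 20, 6, 2, 3, 4, 1] cursor@8
After 2 (delete_current): list=[20, 6, 2, 3, 4, 1] cursor@20
After 3 (insert_before(11)): list=[11, 20, 6, 2, 3, 4, 1] cursor@20
After 4 (insert_after(39)): list=[11, 20, 39, 6, 2, 3, 4, 1] cursor@20
After 5 (delete_current): list=[11, 39, 6, 2, 3, 4, 1] cursor@39
After 6 (delete_current): list=[11, 6, 2, 3, 4, 1] cursor@6
After 7 (prev): list=[11, 6, 2, 3, 4, 1] cursor@11
After 8 (insert_after(43)): list=[11, 43, 6, 2, 3, 4, 1] cursor@11
After 9 (prev): list=[11, 43, 6, 2, 3, 4, 1] cursor@11

Answer: 11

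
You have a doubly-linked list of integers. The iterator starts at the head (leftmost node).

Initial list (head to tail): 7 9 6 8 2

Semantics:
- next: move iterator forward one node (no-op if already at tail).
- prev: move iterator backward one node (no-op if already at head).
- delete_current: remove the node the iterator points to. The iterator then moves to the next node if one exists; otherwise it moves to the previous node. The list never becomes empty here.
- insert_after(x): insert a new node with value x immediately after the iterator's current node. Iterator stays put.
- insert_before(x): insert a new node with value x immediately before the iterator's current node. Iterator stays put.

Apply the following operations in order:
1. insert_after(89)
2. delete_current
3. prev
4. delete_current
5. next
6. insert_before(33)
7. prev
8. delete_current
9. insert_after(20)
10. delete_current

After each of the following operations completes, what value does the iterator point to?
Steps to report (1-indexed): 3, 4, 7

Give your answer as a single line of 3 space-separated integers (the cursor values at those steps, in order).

Answer: 89 9 33

Derivation:
After 1 (insert_after(89)): list=[7, 89, 9, 6, 8, 2] cursor@7
After 2 (delete_current): list=[89, 9, 6, 8, 2] cursor@89
After 3 (prev): list=[89, 9, 6, 8, 2] cursor@89
After 4 (delete_current): list=[9, 6, 8, 2] cursor@9
After 5 (next): list=[9, 6, 8, 2] cursor@6
After 6 (insert_before(33)): list=[9, 33, 6, 8, 2] cursor@6
After 7 (prev): list=[9, 33, 6, 8, 2] cursor@33
After 8 (delete_current): list=[9, 6, 8, 2] cursor@6
After 9 (insert_after(20)): list=[9, 6, 20, 8, 2] cursor@6
After 10 (delete_current): list=[9, 20, 8, 2] cursor@20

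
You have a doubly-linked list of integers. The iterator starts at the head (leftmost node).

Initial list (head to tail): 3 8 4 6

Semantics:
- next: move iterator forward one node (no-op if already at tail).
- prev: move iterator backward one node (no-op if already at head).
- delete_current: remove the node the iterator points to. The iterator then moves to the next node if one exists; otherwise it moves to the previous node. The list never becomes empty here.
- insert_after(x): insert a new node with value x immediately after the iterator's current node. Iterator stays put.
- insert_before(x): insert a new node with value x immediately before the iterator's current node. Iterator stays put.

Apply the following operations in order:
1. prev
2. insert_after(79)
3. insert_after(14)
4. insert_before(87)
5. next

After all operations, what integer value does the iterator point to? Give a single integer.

After 1 (prev): list=[3, 8, 4, 6] cursor@3
After 2 (insert_after(79)): list=[3, 79, 8, 4, 6] cursor@3
After 3 (insert_after(14)): list=[3, 14, 79, 8, 4, 6] cursor@3
After 4 (insert_before(87)): list=[87, 3, 14, 79, 8, 4, 6] cursor@3
After 5 (next): list=[87, 3, 14, 79, 8, 4, 6] cursor@14

Answer: 14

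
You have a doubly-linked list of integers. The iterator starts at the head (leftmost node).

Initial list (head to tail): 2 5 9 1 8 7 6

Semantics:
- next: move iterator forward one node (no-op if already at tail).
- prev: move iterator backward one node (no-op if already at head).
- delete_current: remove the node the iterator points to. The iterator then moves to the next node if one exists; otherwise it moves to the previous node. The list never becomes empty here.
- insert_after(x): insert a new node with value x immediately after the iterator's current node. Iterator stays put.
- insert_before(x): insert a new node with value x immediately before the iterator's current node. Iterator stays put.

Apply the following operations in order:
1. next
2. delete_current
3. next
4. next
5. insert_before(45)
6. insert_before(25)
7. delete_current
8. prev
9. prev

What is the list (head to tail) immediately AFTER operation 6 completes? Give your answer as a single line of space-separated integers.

Answer: 2 9 1 45 25 8 7 6

Derivation:
After 1 (next): list=[2, 5, 9, 1, 8, 7, 6] cursor@5
After 2 (delete_current): list=[2, 9, 1, 8, 7, 6] cursor@9
After 3 (next): list=[2, 9, 1, 8, 7, 6] cursor@1
After 4 (next): list=[2, 9, 1, 8, 7, 6] cursor@8
After 5 (insert_before(45)): list=[2, 9, 1, 45, 8, 7, 6] cursor@8
After 6 (insert_before(25)): list=[2, 9, 1, 45, 25, 8, 7, 6] cursor@8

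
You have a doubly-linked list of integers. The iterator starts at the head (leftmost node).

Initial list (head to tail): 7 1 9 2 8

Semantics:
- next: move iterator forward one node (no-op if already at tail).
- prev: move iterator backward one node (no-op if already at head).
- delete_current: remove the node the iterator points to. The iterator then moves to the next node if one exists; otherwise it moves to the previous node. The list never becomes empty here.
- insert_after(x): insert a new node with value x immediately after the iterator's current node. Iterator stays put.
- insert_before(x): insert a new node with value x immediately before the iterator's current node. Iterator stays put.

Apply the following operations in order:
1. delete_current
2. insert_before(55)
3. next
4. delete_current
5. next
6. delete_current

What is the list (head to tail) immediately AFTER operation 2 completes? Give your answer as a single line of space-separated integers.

Answer: 55 1 9 2 8

Derivation:
After 1 (delete_current): list=[1, 9, 2, 8] cursor@1
After 2 (insert_before(55)): list=[55, 1, 9, 2, 8] cursor@1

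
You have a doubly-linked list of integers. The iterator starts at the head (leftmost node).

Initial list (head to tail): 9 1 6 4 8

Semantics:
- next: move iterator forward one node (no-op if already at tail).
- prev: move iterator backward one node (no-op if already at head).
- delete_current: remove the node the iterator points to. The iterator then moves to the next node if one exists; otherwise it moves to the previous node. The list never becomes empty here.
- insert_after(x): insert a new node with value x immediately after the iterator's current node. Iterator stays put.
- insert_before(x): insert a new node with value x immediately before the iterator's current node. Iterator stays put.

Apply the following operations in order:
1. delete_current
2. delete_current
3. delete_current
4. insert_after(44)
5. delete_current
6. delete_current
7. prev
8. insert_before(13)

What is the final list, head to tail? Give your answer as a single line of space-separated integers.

After 1 (delete_current): list=[1, 6, 4, 8] cursor@1
After 2 (delete_current): list=[6, 4, 8] cursor@6
After 3 (delete_current): list=[4, 8] cursor@4
After 4 (insert_after(44)): list=[4, 44, 8] cursor@4
After 5 (delete_current): list=[44, 8] cursor@44
After 6 (delete_current): list=[8] cursor@8
After 7 (prev): list=[8] cursor@8
After 8 (insert_before(13)): list=[13, 8] cursor@8

Answer: 13 8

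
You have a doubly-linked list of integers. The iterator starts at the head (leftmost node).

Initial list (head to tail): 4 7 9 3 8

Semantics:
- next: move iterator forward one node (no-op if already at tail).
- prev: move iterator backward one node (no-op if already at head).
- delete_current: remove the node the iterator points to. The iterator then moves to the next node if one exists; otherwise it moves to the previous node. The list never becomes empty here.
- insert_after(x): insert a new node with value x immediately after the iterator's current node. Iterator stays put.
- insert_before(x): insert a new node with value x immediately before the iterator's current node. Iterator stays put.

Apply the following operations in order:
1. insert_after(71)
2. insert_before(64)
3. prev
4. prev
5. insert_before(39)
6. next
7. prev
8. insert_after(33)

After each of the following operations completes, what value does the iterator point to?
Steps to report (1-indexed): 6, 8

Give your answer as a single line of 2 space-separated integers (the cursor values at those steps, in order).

Answer: 4 64

Derivation:
After 1 (insert_after(71)): list=[4, 71, 7, 9, 3, 8] cursor@4
After 2 (insert_before(64)): list=[64, 4, 71, 7, 9, 3, 8] cursor@4
After 3 (prev): list=[64, 4, 71, 7, 9, 3, 8] cursor@64
After 4 (prev): list=[64, 4, 71, 7, 9, 3, 8] cursor@64
After 5 (insert_before(39)): list=[39, 64, 4, 71, 7, 9, 3, 8] cursor@64
After 6 (next): list=[39, 64, 4, 71, 7, 9, 3, 8] cursor@4
After 7 (prev): list=[39, 64, 4, 71, 7, 9, 3, 8] cursor@64
After 8 (insert_after(33)): list=[39, 64, 33, 4, 71, 7, 9, 3, 8] cursor@64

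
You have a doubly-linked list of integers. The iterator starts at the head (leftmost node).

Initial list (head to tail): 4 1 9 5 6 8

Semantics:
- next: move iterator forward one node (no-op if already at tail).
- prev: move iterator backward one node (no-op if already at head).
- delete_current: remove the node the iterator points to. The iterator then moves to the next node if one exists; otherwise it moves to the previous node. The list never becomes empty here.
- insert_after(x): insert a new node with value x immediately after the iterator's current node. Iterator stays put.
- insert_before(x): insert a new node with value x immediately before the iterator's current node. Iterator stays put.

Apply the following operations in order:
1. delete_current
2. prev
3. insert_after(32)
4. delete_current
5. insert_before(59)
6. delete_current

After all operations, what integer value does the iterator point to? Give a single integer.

Answer: 9

Derivation:
After 1 (delete_current): list=[1, 9, 5, 6, 8] cursor@1
After 2 (prev): list=[1, 9, 5, 6, 8] cursor@1
After 3 (insert_after(32)): list=[1, 32, 9, 5, 6, 8] cursor@1
After 4 (delete_current): list=[32, 9, 5, 6, 8] cursor@32
After 5 (insert_before(59)): list=[59, 32, 9, 5, 6, 8] cursor@32
After 6 (delete_current): list=[59, 9, 5, 6, 8] cursor@9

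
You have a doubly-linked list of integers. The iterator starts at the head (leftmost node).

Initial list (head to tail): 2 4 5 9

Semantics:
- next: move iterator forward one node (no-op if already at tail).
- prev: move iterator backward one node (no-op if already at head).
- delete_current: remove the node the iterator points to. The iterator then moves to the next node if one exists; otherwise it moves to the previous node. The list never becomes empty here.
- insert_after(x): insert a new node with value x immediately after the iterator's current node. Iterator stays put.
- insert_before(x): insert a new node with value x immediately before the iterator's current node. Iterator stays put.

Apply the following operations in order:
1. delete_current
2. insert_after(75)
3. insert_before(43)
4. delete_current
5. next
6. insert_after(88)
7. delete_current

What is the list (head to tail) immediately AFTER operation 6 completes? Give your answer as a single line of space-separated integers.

Answer: 43 75 5 88 9

Derivation:
After 1 (delete_current): list=[4, 5, 9] cursor@4
After 2 (insert_after(75)): list=[4, 75, 5, 9] cursor@4
After 3 (insert_before(43)): list=[43, 4, 75, 5, 9] cursor@4
After 4 (delete_current): list=[43, 75, 5, 9] cursor@75
After 5 (next): list=[43, 75, 5, 9] cursor@5
After 6 (insert_after(88)): list=[43, 75, 5, 88, 9] cursor@5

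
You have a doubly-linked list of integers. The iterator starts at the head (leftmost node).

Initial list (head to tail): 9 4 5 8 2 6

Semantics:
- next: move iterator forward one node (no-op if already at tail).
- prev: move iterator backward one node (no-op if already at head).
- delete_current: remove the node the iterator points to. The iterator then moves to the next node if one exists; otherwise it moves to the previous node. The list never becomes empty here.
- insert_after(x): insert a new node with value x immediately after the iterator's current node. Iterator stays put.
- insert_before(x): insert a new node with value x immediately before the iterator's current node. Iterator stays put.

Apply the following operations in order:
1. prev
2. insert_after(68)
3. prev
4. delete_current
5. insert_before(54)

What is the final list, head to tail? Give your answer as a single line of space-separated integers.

Answer: 54 68 4 5 8 2 6

Derivation:
After 1 (prev): list=[9, 4, 5, 8, 2, 6] cursor@9
After 2 (insert_after(68)): list=[9, 68, 4, 5, 8, 2, 6] cursor@9
After 3 (prev): list=[9, 68, 4, 5, 8, 2, 6] cursor@9
After 4 (delete_current): list=[68, 4, 5, 8, 2, 6] cursor@68
After 5 (insert_before(54)): list=[54, 68, 4, 5, 8, 2, 6] cursor@68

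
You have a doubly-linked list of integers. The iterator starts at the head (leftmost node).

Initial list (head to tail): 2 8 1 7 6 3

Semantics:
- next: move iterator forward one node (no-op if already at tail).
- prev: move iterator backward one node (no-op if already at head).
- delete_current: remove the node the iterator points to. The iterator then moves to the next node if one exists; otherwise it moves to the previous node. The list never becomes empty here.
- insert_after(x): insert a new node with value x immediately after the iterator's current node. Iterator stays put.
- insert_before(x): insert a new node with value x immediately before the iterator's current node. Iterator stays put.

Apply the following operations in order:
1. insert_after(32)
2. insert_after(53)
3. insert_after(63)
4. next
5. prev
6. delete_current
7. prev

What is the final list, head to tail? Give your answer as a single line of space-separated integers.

After 1 (insert_after(32)): list=[2, 32, 8, 1, 7, 6, 3] cursor@2
After 2 (insert_after(53)): list=[2, 53, 32, 8, 1, 7, 6, 3] cursor@2
After 3 (insert_after(63)): list=[2, 63, 53, 32, 8, 1, 7, 6, 3] cursor@2
After 4 (next): list=[2, 63, 53, 32, 8, 1, 7, 6, 3] cursor@63
After 5 (prev): list=[2, 63, 53, 32, 8, 1, 7, 6, 3] cursor@2
After 6 (delete_current): list=[63, 53, 32, 8, 1, 7, 6, 3] cursor@63
After 7 (prev): list=[63, 53, 32, 8, 1, 7, 6, 3] cursor@63

Answer: 63 53 32 8 1 7 6 3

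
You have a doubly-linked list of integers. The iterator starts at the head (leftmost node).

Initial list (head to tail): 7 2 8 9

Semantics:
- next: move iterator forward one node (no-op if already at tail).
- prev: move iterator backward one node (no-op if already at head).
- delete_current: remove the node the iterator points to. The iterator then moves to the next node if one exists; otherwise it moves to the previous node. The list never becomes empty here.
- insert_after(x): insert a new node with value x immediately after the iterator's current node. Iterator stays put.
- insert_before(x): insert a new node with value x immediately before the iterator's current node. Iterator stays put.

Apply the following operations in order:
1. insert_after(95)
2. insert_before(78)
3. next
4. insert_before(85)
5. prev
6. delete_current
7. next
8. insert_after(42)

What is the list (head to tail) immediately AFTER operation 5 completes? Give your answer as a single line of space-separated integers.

After 1 (insert_after(95)): list=[7, 95, 2, 8, 9] cursor@7
After 2 (insert_before(78)): list=[78, 7, 95, 2, 8, 9] cursor@7
After 3 (next): list=[78, 7, 95, 2, 8, 9] cursor@95
After 4 (insert_before(85)): list=[78, 7, 85, 95, 2, 8, 9] cursor@95
After 5 (prev): list=[78, 7, 85, 95, 2, 8, 9] cursor@85

Answer: 78 7 85 95 2 8 9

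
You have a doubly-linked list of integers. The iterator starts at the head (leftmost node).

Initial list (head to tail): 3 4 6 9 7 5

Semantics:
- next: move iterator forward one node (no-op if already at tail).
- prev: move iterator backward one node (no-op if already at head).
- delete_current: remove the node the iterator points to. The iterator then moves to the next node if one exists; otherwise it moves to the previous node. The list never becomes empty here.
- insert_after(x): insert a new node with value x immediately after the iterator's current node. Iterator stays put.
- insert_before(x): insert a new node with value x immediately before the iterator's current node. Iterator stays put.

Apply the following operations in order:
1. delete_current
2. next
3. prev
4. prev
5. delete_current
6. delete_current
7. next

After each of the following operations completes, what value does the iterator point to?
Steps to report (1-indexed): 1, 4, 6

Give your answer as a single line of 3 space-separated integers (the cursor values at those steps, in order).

Answer: 4 4 9

Derivation:
After 1 (delete_current): list=[4, 6, 9, 7, 5] cursor@4
After 2 (next): list=[4, 6, 9, 7, 5] cursor@6
After 3 (prev): list=[4, 6, 9, 7, 5] cursor@4
After 4 (prev): list=[4, 6, 9, 7, 5] cursor@4
After 5 (delete_current): list=[6, 9, 7, 5] cursor@6
After 6 (delete_current): list=[9, 7, 5] cursor@9
After 7 (next): list=[9, 7, 5] cursor@7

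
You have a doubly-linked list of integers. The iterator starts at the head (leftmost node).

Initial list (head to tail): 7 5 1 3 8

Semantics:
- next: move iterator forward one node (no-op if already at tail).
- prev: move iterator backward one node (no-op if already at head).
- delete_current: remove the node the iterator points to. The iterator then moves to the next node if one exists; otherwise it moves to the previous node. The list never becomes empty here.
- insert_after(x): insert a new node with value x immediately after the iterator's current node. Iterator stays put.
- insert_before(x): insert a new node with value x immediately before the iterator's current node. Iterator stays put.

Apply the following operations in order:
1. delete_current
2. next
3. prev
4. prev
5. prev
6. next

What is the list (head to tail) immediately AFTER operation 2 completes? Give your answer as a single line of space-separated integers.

Answer: 5 1 3 8

Derivation:
After 1 (delete_current): list=[5, 1, 3, 8] cursor@5
After 2 (next): list=[5, 1, 3, 8] cursor@1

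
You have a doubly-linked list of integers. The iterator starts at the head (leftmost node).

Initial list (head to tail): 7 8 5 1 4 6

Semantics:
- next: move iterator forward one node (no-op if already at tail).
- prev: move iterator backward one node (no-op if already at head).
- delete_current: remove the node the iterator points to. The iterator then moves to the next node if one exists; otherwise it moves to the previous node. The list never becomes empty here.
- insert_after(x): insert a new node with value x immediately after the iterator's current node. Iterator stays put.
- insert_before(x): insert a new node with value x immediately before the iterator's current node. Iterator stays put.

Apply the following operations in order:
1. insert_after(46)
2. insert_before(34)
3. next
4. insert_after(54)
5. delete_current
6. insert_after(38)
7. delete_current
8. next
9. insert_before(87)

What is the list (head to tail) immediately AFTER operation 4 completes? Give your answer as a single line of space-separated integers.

After 1 (insert_after(46)): list=[7, 46, 8, 5, 1, 4, 6] cursor@7
After 2 (insert_before(34)): list=[34, 7, 46, 8, 5, 1, 4, 6] cursor@7
After 3 (next): list=[34, 7, 46, 8, 5, 1, 4, 6] cursor@46
After 4 (insert_after(54)): list=[34, 7, 46, 54, 8, 5, 1, 4, 6] cursor@46

Answer: 34 7 46 54 8 5 1 4 6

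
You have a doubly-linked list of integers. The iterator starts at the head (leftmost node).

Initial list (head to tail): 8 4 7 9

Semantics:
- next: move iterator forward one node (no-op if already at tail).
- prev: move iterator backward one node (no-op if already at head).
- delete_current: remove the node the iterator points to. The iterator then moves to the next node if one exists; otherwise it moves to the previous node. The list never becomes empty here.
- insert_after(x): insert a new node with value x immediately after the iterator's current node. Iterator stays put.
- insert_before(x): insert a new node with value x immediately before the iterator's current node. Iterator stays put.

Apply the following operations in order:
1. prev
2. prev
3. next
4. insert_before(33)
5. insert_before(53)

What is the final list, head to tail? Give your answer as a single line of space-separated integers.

Answer: 8 33 53 4 7 9

Derivation:
After 1 (prev): list=[8, 4, 7, 9] cursor@8
After 2 (prev): list=[8, 4, 7, 9] cursor@8
After 3 (next): list=[8, 4, 7, 9] cursor@4
After 4 (insert_before(33)): list=[8, 33, 4, 7, 9] cursor@4
After 5 (insert_before(53)): list=[8, 33, 53, 4, 7, 9] cursor@4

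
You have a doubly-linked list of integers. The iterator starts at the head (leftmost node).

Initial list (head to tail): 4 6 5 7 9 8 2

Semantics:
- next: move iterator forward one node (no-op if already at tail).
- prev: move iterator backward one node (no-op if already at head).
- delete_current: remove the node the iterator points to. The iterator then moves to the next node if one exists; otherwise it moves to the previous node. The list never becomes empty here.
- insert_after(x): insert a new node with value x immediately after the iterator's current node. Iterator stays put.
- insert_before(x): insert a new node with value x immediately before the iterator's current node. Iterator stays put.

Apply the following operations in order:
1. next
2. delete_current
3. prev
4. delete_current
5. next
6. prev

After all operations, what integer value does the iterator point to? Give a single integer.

After 1 (next): list=[4, 6, 5, 7, 9, 8, 2] cursor@6
After 2 (delete_current): list=[4, 5, 7, 9, 8, 2] cursor@5
After 3 (prev): list=[4, 5, 7, 9, 8, 2] cursor@4
After 4 (delete_current): list=[5, 7, 9, 8, 2] cursor@5
After 5 (next): list=[5, 7, 9, 8, 2] cursor@7
After 6 (prev): list=[5, 7, 9, 8, 2] cursor@5

Answer: 5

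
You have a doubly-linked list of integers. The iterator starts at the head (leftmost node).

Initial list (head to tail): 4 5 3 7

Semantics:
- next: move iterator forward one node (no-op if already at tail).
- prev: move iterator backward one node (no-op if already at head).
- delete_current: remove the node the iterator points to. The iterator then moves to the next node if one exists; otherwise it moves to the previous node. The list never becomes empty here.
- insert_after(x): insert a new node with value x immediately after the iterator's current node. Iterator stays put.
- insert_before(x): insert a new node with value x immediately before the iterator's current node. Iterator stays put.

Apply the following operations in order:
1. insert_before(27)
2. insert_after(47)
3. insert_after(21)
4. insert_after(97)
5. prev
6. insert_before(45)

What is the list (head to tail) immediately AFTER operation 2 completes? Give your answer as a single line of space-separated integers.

Answer: 27 4 47 5 3 7

Derivation:
After 1 (insert_before(27)): list=[27, 4, 5, 3, 7] cursor@4
After 2 (insert_after(47)): list=[27, 4, 47, 5, 3, 7] cursor@4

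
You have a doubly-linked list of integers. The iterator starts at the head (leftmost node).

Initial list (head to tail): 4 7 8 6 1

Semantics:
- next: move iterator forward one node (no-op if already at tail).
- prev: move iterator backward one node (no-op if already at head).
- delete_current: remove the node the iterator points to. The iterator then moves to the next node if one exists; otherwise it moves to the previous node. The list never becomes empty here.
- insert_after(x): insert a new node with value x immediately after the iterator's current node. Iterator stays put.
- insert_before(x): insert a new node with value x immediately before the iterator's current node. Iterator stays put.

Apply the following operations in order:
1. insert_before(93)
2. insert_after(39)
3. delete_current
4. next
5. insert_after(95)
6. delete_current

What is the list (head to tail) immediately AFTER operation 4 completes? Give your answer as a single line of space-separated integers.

Answer: 93 39 7 8 6 1

Derivation:
After 1 (insert_before(93)): list=[93, 4, 7, 8, 6, 1] cursor@4
After 2 (insert_after(39)): list=[93, 4, 39, 7, 8, 6, 1] cursor@4
After 3 (delete_current): list=[93, 39, 7, 8, 6, 1] cursor@39
After 4 (next): list=[93, 39, 7, 8, 6, 1] cursor@7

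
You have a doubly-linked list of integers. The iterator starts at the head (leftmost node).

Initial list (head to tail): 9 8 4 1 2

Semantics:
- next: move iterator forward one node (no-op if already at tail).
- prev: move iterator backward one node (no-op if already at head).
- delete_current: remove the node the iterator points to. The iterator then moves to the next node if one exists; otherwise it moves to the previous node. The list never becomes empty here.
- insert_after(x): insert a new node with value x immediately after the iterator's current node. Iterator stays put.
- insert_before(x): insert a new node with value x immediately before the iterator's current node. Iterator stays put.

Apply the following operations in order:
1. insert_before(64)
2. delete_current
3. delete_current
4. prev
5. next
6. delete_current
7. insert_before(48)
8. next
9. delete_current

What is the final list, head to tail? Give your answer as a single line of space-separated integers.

After 1 (insert_before(64)): list=[64, 9, 8, 4, 1, 2] cursor@9
After 2 (delete_current): list=[64, 8, 4, 1, 2] cursor@8
After 3 (delete_current): list=[64, 4, 1, 2] cursor@4
After 4 (prev): list=[64, 4, 1, 2] cursor@64
After 5 (next): list=[64, 4, 1, 2] cursor@4
After 6 (delete_current): list=[64, 1, 2] cursor@1
After 7 (insert_before(48)): list=[64, 48, 1, 2] cursor@1
After 8 (next): list=[64, 48, 1, 2] cursor@2
After 9 (delete_current): list=[64, 48, 1] cursor@1

Answer: 64 48 1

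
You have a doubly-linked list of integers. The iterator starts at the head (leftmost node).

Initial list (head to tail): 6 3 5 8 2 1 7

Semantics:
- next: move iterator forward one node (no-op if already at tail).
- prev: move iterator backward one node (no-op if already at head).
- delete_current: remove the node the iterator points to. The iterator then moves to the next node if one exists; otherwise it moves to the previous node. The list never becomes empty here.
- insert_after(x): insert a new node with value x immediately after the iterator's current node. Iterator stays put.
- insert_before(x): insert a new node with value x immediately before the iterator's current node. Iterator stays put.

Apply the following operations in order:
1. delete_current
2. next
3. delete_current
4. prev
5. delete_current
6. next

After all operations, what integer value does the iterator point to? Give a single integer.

Answer: 2

Derivation:
After 1 (delete_current): list=[3, 5, 8, 2, 1, 7] cursor@3
After 2 (next): list=[3, 5, 8, 2, 1, 7] cursor@5
After 3 (delete_current): list=[3, 8, 2, 1, 7] cursor@8
After 4 (prev): list=[3, 8, 2, 1, 7] cursor@3
After 5 (delete_current): list=[8, 2, 1, 7] cursor@8
After 6 (next): list=[8, 2, 1, 7] cursor@2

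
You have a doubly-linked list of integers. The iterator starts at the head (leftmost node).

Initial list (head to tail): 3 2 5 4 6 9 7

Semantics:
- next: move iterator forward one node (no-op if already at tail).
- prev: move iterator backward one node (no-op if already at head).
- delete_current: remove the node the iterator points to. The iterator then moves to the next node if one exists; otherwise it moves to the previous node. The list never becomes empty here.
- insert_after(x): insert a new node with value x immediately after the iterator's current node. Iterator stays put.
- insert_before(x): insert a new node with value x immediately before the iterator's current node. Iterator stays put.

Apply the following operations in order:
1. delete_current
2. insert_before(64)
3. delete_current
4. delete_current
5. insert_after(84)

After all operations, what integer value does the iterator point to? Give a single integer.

Answer: 4

Derivation:
After 1 (delete_current): list=[2, 5, 4, 6, 9, 7] cursor@2
After 2 (insert_before(64)): list=[64, 2, 5, 4, 6, 9, 7] cursor@2
After 3 (delete_current): list=[64, 5, 4, 6, 9, 7] cursor@5
After 4 (delete_current): list=[64, 4, 6, 9, 7] cursor@4
After 5 (insert_after(84)): list=[64, 4, 84, 6, 9, 7] cursor@4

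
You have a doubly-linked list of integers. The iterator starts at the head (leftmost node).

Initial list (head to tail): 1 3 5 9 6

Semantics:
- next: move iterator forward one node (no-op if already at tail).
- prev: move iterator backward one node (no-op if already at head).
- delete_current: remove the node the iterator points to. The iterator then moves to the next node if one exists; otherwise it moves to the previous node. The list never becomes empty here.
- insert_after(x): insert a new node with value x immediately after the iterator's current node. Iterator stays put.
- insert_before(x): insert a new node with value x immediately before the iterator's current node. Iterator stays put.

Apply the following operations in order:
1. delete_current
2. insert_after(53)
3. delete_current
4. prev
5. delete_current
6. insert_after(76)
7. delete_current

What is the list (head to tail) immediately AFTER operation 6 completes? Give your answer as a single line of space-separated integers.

Answer: 5 76 9 6

Derivation:
After 1 (delete_current): list=[3, 5, 9, 6] cursor@3
After 2 (insert_after(53)): list=[3, 53, 5, 9, 6] cursor@3
After 3 (delete_current): list=[53, 5, 9, 6] cursor@53
After 4 (prev): list=[53, 5, 9, 6] cursor@53
After 5 (delete_current): list=[5, 9, 6] cursor@5
After 6 (insert_after(76)): list=[5, 76, 9, 6] cursor@5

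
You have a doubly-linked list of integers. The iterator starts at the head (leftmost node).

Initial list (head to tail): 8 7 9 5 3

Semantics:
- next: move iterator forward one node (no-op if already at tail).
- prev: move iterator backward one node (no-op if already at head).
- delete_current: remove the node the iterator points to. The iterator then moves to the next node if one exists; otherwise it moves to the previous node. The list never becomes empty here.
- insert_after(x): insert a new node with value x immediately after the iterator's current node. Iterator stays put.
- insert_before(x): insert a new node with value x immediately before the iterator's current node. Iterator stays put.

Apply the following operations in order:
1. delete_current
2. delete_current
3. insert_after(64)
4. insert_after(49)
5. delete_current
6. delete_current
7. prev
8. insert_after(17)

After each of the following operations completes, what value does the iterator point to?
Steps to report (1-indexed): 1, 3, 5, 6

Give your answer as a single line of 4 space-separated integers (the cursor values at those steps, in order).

Answer: 7 9 49 64

Derivation:
After 1 (delete_current): list=[7, 9, 5, 3] cursor@7
After 2 (delete_current): list=[9, 5, 3] cursor@9
After 3 (insert_after(64)): list=[9, 64, 5, 3] cursor@9
After 4 (insert_after(49)): list=[9, 49, 64, 5, 3] cursor@9
After 5 (delete_current): list=[49, 64, 5, 3] cursor@49
After 6 (delete_current): list=[64, 5, 3] cursor@64
After 7 (prev): list=[64, 5, 3] cursor@64
After 8 (insert_after(17)): list=[64, 17, 5, 3] cursor@64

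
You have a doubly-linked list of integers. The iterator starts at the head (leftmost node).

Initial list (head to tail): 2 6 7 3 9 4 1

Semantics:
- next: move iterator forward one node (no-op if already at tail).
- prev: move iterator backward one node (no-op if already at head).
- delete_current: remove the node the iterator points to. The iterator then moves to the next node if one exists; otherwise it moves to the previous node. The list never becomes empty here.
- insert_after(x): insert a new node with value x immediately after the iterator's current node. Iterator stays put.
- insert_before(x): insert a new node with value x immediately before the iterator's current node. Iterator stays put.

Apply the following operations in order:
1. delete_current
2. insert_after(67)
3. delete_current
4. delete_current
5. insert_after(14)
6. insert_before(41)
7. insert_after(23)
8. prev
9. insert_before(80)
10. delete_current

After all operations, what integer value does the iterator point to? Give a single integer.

After 1 (delete_current): list=[6, 7, 3, 9, 4, 1] cursor@6
After 2 (insert_after(67)): list=[6, 67, 7, 3, 9, 4, 1] cursor@6
After 3 (delete_current): list=[67, 7, 3, 9, 4, 1] cursor@67
After 4 (delete_current): list=[7, 3, 9, 4, 1] cursor@7
After 5 (insert_after(14)): list=[7, 14, 3, 9, 4, 1] cursor@7
After 6 (insert_before(41)): list=[41, 7, 14, 3, 9, 4, 1] cursor@7
After 7 (insert_after(23)): list=[41, 7, 23, 14, 3, 9, 4, 1] cursor@7
After 8 (prev): list=[41, 7, 23, 14, 3, 9, 4, 1] cursor@41
After 9 (insert_before(80)): list=[80, 41, 7, 23, 14, 3, 9, 4, 1] cursor@41
After 10 (delete_current): list=[80, 7, 23, 14, 3, 9, 4, 1] cursor@7

Answer: 7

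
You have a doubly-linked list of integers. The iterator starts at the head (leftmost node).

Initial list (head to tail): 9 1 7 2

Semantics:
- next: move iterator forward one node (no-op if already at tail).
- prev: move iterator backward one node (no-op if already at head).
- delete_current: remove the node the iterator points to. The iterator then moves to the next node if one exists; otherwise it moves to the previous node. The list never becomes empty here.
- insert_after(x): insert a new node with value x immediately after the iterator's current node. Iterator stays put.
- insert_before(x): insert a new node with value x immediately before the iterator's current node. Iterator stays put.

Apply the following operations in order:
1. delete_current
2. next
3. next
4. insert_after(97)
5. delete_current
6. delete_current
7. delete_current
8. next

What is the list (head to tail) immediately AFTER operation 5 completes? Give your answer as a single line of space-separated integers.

After 1 (delete_current): list=[1, 7, 2] cursor@1
After 2 (next): list=[1, 7, 2] cursor@7
After 3 (next): list=[1, 7, 2] cursor@2
After 4 (insert_after(97)): list=[1, 7, 2, 97] cursor@2
After 5 (delete_current): list=[1, 7, 97] cursor@97

Answer: 1 7 97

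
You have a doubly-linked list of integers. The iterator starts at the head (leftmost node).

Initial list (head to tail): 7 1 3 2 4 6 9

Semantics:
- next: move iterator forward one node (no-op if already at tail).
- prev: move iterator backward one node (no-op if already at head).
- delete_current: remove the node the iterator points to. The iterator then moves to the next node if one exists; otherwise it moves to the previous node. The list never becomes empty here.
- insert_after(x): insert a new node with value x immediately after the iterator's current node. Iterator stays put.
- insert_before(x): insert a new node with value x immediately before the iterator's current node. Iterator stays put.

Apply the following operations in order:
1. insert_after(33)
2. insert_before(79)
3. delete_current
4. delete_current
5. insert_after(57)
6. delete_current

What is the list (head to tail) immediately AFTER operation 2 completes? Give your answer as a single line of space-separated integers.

After 1 (insert_after(33)): list=[7, 33, 1, 3, 2, 4, 6, 9] cursor@7
After 2 (insert_before(79)): list=[79, 7, 33, 1, 3, 2, 4, 6, 9] cursor@7

Answer: 79 7 33 1 3 2 4 6 9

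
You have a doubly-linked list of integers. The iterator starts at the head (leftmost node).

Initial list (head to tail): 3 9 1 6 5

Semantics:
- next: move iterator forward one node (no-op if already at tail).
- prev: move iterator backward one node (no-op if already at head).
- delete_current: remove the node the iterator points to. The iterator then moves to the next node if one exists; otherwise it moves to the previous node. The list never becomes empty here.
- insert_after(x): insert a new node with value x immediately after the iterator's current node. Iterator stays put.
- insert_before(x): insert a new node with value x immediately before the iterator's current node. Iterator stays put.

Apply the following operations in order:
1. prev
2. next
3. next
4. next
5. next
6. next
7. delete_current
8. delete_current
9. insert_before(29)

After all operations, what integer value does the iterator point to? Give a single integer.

After 1 (prev): list=[3, 9, 1, 6, 5] cursor@3
After 2 (next): list=[3, 9, 1, 6, 5] cursor@9
After 3 (next): list=[3, 9, 1, 6, 5] cursor@1
After 4 (next): list=[3, 9, 1, 6, 5] cursor@6
After 5 (next): list=[3, 9, 1, 6, 5] cursor@5
After 6 (next): list=[3, 9, 1, 6, 5] cursor@5
After 7 (delete_current): list=[3, 9, 1, 6] cursor@6
After 8 (delete_current): list=[3, 9, 1] cursor@1
After 9 (insert_before(29)): list=[3, 9, 29, 1] cursor@1

Answer: 1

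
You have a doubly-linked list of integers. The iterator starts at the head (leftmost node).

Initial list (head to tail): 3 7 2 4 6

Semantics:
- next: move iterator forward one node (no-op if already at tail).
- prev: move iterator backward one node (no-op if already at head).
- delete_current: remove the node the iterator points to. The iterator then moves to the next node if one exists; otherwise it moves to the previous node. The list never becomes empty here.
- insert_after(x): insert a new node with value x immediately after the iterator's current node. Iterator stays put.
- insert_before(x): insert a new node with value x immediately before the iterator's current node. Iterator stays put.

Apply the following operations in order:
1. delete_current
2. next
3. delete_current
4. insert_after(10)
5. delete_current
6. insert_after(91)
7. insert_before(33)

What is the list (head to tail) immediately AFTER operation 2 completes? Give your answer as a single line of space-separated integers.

After 1 (delete_current): list=[7, 2, 4, 6] cursor@7
After 2 (next): list=[7, 2, 4, 6] cursor@2

Answer: 7 2 4 6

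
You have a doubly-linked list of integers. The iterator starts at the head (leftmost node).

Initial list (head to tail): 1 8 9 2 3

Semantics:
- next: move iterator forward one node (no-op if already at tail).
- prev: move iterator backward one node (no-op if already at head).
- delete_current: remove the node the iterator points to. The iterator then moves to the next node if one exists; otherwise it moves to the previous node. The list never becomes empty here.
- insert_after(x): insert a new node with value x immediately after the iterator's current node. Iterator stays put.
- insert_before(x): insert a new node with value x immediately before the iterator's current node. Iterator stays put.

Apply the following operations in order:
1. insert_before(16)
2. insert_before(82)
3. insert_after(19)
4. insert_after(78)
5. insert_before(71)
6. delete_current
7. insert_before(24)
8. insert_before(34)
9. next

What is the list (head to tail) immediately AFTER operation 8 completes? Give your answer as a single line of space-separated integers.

Answer: 16 82 71 24 34 78 19 8 9 2 3

Derivation:
After 1 (insert_before(16)): list=[16, 1, 8, 9, 2, 3] cursor@1
After 2 (insert_before(82)): list=[16, 82, 1, 8, 9, 2, 3] cursor@1
After 3 (insert_after(19)): list=[16, 82, 1, 19, 8, 9, 2, 3] cursor@1
After 4 (insert_after(78)): list=[16, 82, 1, 78, 19, 8, 9, 2, 3] cursor@1
After 5 (insert_before(71)): list=[16, 82, 71, 1, 78, 19, 8, 9, 2, 3] cursor@1
After 6 (delete_current): list=[16, 82, 71, 78, 19, 8, 9, 2, 3] cursor@78
After 7 (insert_before(24)): list=[16, 82, 71, 24, 78, 19, 8, 9, 2, 3] cursor@78
After 8 (insert_before(34)): list=[16, 82, 71, 24, 34, 78, 19, 8, 9, 2, 3] cursor@78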